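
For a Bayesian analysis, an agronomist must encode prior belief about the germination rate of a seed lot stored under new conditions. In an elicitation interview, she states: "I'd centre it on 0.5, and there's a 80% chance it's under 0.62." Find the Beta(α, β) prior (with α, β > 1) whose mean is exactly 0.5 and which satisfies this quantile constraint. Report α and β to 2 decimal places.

With mean 0.5 fixed, write α = 0.5s, β = 0.5s where s = α+β.
Need P(θ < 0.62) = 0.8 under Beta(0.5s, 0.5s). Normal approximation: (q−m)/√(m(1−m)/s) ≈ z_{0.8} = 0.842, so s ≈ 0.5·0.5·(0.842)²/(0.62−0.5)² = 12.3.
At s = 12.3: P(θ<0.62) ≈ 0.799. Adjusting to match 0.8 gives s ≈ 12.43.
So α = 0.5·12.43 ≈ 6.21, β = 0.5·12.43 ≈ 6.21.

α ≈ 6.21, β ≈ 6.21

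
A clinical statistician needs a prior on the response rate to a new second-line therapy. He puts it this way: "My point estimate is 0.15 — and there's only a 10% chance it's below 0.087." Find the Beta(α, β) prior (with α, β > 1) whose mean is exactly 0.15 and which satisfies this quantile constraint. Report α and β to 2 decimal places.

With mean 0.15 fixed, write α = 0.15s, β = 0.85s where s = α+β.
Need P(θ < 0.087) = 0.1 under Beta(0.15s, 0.85s). Normal approximation: (q−m)/√(m(1−m)/s) ≈ z_{0.1} = -1.28, so s ≈ 0.15·0.85·(-1.28)²/(0.087−0.15)² = 52.8.
At s = 52.8: P(θ<0.087) ≈ 0.083. Adjusting to match 0.1 gives s ≈ 46.05.
So α = 0.15·46.05 ≈ 6.91, β = 0.85·46.05 ≈ 39.15.

α ≈ 6.91, β ≈ 39.15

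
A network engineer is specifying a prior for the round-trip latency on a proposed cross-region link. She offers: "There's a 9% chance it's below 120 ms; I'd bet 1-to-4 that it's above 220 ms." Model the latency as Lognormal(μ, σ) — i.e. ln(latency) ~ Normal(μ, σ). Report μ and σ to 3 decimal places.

μ ≈ 5.160, σ ≈ 0.278

If T ~ Lognormal(μ,σ) then ln T ~ Normal(μ,σ), so the p-quantile of ln T is μ + z_p·σ.
ln(120) = 4.787 and ln(220) = 5.394; z_{0.09} = -1.341, z_{0.8} = 0.8416.
σ = (5.394 − 4.787)/(0.8416 − (-1.341)) = 0.278.
μ = 4.787 − (-1.341)·0.278 = 5.160.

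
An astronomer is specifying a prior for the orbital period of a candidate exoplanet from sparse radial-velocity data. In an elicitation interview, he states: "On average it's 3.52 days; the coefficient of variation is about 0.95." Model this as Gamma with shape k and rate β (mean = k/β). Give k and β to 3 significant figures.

For Gamma(k, rate β): mean = k/β, variance = k/β², so CV = 1/√k.
CV = 0.95, hence k = 1/CV² = 1.11.
Then β = k/mean = 1.11/3.52 = 0.315.

k ≈ 1.11, β ≈ 0.315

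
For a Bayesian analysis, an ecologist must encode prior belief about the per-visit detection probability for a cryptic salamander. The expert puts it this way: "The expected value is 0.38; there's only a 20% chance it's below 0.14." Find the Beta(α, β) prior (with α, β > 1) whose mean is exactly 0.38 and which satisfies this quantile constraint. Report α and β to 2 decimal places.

With mean 0.38 fixed, write α = 0.38s, β = 0.62s where s = α+β.
Need P(θ < 0.14) = 0.2 under Beta(0.38s, 0.62s). Normal approximation: (q−m)/√(m(1−m)/s) ≈ z_{0.2} = -0.842, so s ≈ 0.38·0.62·(-0.842)²/(0.14−0.38)² = 2.9.
At s = 2.9: P(θ<0.14) ≈ 0.202. Adjusting to match 0.2 gives s ≈ 2.94.
So α = 0.38·2.94 ≈ 1.12, β = 0.62·2.94 ≈ 1.82.

α ≈ 1.12, β ≈ 1.82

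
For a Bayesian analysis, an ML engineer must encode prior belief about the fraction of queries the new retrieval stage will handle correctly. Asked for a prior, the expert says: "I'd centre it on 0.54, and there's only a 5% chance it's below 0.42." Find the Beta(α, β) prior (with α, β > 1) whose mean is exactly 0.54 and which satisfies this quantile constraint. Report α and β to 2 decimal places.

With mean 0.54 fixed, write α = 0.54s, β = 0.46s where s = α+β.
Need P(θ < 0.42) = 0.05 under Beta(0.54s, 0.46s). Normal approximation: (q−m)/√(m(1−m)/s) ≈ z_{0.05} = -1.64, so s ≈ 0.54·0.46·(-1.64)²/(0.42−0.54)² = 46.7.
At s = 46.7: P(θ<0.42) ≈ 0.050. Adjusting to match 0.05 gives s ≈ 46.57.
So α = 0.54·46.57 ≈ 25.15, β = 0.46·46.57 ≈ 21.42.

α ≈ 25.15, β ≈ 21.42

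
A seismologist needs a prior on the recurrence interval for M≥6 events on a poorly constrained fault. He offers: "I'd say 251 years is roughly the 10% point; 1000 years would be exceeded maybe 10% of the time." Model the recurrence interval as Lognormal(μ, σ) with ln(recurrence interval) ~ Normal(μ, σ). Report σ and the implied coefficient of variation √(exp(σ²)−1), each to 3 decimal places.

σ ≈ 0.539, CV ≈ 0.581

If T ~ Lognormal(μ,σ) then ln T ~ Normal(μ,σ), so the p-quantile of ln T is μ + z_p·σ.
ln(251) = 5.525 and ln(1000) = 6.908; z_{0.1} = -1.282, z_{0.9} = 1.282.
σ = (6.908 − 5.525)/(1.282 − (-1.282)) = 0.539.
μ = 5.525 − (-1.282)·0.539 = 6.217.
CV = √(exp(σ²)−1) = √(exp(0.2909)−1) = 0.581.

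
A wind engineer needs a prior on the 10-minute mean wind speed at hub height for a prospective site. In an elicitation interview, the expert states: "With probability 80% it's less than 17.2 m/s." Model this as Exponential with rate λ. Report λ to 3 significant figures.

λ ≈ 0.0936

P(T < 17.2) = 1 − e^(−λ·17.2) = 0.8, so λ = −ln(1−0.8)/17.2 = −ln(0.2)/17.2 = 0.0936.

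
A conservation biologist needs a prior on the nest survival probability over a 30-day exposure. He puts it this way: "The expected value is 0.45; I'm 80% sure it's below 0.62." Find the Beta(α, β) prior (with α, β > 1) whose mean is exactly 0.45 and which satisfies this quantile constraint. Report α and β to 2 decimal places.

α ≈ 2.73, β ≈ 3.34

With mean 0.45 fixed, write α = 0.45s, β = 0.55s where s = α+β.
Need P(θ < 0.62) = 0.8 under Beta(0.45s, 0.55s). Normal approximation: (q−m)/√(m(1−m)/s) ≈ z_{0.8} = 0.842, so s ≈ 0.45·0.55·(0.842)²/(0.62−0.45)² = 6.1.
At s = 6.1: P(θ<0.62) ≈ 0.800. Adjusting to match 0.8 gives s ≈ 6.08.
So α = 0.45·6.08 ≈ 2.73, β = 0.55·6.08 ≈ 3.34.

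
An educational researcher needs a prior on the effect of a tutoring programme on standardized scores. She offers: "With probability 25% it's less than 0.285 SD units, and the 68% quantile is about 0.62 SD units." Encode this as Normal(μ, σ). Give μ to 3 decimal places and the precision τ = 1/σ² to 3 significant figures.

The p-quantile of Normal(μ,σ) is μ + z_p·σ, with z_{0.25} = -0.6745 and z_{0.68} = 0.4677.
Eliminate σ: μ = (z₂·x₁ − z₁·x₂)/(z₂ − z₁) = (0.4677·0.285 − (-0.6745)·0.62)/1.142 = 0.483.
Then σ = (x₂ − x₁)/(z₂ − z₁) = (0.62 − 0.285)/1.142 = 0.293.
Precision τ = 1/σ² = 1/0.2933² = 11.6.

μ = 0.483, τ = 11.6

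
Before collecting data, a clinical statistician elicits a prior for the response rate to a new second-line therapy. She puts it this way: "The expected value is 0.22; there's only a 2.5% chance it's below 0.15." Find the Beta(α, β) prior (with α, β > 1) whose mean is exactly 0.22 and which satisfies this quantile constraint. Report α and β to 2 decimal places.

α ≈ 25.72, β ≈ 91.19

With mean 0.22 fixed, write α = 0.22s, β = 0.78s where s = α+β.
Need P(θ < 0.15) = 0.025 under Beta(0.22s, 0.78s). Normal approximation: (q−m)/√(m(1−m)/s) ≈ z_{0.025} = -1.96, so s ≈ 0.22·0.78·(-1.96)²/(0.15−0.22)² = 134.5.
At s = 134.5: P(θ<0.15) ≈ 0.017. Adjusting to match 0.025 gives s ≈ 116.91.
So α = 0.22·116.91 ≈ 25.72, β = 0.78·116.91 ≈ 91.19.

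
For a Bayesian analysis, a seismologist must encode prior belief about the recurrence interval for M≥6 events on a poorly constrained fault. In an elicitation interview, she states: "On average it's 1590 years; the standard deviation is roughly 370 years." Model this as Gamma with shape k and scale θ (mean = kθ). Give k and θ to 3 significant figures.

k ≈ 18.5, θ ≈ 86.1

For Gamma(k, scale θ): mean = kθ, variance = kθ², so CV = 1/√k.
CV = SD/mean = 370/1590 = 0.2327, hence k = 1/CV² = 18.5.
Then θ = mean/k = 1590/18.5 = 86.1.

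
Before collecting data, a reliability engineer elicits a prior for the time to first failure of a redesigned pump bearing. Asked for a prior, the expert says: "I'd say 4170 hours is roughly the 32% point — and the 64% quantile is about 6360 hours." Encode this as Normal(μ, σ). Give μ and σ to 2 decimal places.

μ = 5409.79, σ = 2650.83

The p-quantile of Normal(μ,σ) is μ + z_p·σ, with z_{0.32} = -0.4677 and z_{0.64} = 0.3585.
Eliminate σ: μ = (z₂·x₁ − z₁·x₂)/(z₂ − z₁) = (0.3585·4170 − (-0.4677)·6360)/0.8262 = 5409.79.
Then σ = (x₂ − x₁)/(z₂ − z₁) = (6360 − 4170)/0.8262 = 2650.83.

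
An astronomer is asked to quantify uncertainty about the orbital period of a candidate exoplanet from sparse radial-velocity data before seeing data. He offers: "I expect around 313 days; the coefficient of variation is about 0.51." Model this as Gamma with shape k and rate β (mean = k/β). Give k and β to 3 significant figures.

k ≈ 3.84, β ≈ 0.0123

For Gamma(k, rate β): mean = k/β, variance = k/β², so CV = 1/√k.
CV = 0.51, hence k = 1/CV² = 3.84.
Then β = k/mean = 3.84/313 = 0.0123.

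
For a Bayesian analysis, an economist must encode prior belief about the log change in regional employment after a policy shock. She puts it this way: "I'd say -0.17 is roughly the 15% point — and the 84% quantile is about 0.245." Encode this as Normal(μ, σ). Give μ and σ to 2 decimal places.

μ = 0.04, σ = 0.20

The p-quantile of Normal(μ,σ) is μ + z_p·σ, with z_{0.15} = -1.036 and z_{0.84} = 0.9945.
Eliminate σ: μ = (z₂·x₁ − z₁·x₂)/(z₂ − z₁) = (0.9945·-0.17 − (-1.036)·0.245)/2.031 = 0.04.
Then σ = (x₂ − x₁)/(z₂ − z₁) = (0.245 − -0.17)/2.031 = 0.20.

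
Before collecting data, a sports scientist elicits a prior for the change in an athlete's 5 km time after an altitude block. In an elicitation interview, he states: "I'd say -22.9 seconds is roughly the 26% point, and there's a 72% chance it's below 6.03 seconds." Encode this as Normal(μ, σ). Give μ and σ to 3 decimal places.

The p-quantile of Normal(μ,σ) is μ + z_p·σ, with z_{0.26} = -0.6433 and z_{0.72} = 0.5828.
Eliminate σ: μ = (z₂·x₁ − z₁·x₂)/(z₂ − z₁) = (0.5828·-22.9 − (-0.6433)·6.03)/1.226 = -7.721.
Then σ = (x₂ − x₁)/(z₂ − z₁) = (6.03 − -22.9)/1.226 = 23.593.

μ = -7.721, σ = 23.593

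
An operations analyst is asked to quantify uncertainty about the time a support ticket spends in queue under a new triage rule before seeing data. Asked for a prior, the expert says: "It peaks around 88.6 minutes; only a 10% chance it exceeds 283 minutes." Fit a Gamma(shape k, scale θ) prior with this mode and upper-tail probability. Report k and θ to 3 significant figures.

k ≈ 2.4, θ ≈ 63.2

Gamma(k,θ) with k>1 has mode (k−1)θ, so θ = 88.6/(k−1).
Need P(X < 283) = 0.9 with θ tied to k this way. Start at k = 2, θ = 88.6: P(X<283) ≈ 0.828.
Too low — raise k to concentrate. Iterating converges to k ≈ 2.4.
Then θ = 88.6/(2.4−1) ≈ 63.2.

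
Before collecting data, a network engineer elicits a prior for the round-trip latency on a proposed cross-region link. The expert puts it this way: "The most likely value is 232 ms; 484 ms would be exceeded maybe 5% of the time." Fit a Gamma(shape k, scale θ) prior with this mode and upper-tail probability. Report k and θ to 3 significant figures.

Gamma(k,θ) with k>1 has mode (k−1)θ, so θ = 232/(k−1).
Need P(X < 484) = 0.95 with θ tied to k this way. Start at k = 2, θ = 232: P(X<484) ≈ 0.617.
Too low — raise k to concentrate. Iterating converges to k ≈ 6.11.
Then θ = 232/(6.11−1) ≈ 45.4.

k ≈ 6.11, θ ≈ 45.4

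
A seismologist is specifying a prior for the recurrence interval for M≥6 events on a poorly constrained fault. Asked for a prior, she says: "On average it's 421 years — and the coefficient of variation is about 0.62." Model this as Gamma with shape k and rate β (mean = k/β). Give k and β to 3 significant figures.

For Gamma(k, rate β): mean = k/β, variance = k/β², so CV = 1/√k.
CV = 0.62, hence k = 1/CV² = 2.6.
Then β = k/mean = 2.6/421 = 0.00618.

k ≈ 2.6, β ≈ 0.00618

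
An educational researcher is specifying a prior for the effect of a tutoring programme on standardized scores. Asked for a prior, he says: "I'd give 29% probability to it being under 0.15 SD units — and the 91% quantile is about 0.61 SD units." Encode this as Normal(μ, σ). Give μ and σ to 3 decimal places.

μ = 0.284, σ = 0.243

The p-quantile of Normal(μ,σ) is μ + z_p·σ, with z_{0.29} = -0.5534 and z_{0.91} = 1.341.
Eliminate σ: μ = (z₂·x₁ − z₁·x₂)/(z₂ − z₁) = (1.341·0.15 − (-0.5534)·0.61)/1.894 = 0.284.
Then σ = (x₂ − x₁)/(z₂ − z₁) = (0.61 − 0.15)/1.894 = 0.243.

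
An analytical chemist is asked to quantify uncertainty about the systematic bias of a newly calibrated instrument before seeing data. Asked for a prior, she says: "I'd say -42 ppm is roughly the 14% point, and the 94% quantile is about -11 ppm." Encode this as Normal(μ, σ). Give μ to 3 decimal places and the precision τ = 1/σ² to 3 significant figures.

The p-quantile of Normal(μ,σ) is μ + z_p·σ, with z_{0.14} = -1.08 and z_{0.94} = 1.555.
Eliminate σ: μ = (z₂·x₁ − z₁·x₂)/(z₂ − z₁) = (1.555·-42 − (-1.08)·-11)/2.635 = -29.291.
Then σ = (x₂ − x₁)/(z₂ − z₁) = (-11 − -42)/2.635 = 11.764.
Precision τ = 1/σ² = 1/11.76² = 0.00723.

μ = -29.291, τ = 0.00723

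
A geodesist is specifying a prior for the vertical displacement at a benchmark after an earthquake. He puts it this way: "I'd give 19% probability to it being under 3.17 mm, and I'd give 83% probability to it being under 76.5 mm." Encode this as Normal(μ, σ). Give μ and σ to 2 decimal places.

μ = 38.31, σ = 40.03

The p-quantile of Normal(μ,σ) is μ + z_p·σ, with z_{0.19} = -0.8779 and z_{0.83} = 0.9542.
Eliminate σ: μ = (z₂·x₁ − z₁·x₂)/(z₂ − z₁) = (0.9542·3.17 − (-0.8779)·76.5)/1.832 = 38.31.
Then σ = (x₂ − x₁)/(z₂ − z₁) = (76.5 − 3.17)/1.832 = 40.03.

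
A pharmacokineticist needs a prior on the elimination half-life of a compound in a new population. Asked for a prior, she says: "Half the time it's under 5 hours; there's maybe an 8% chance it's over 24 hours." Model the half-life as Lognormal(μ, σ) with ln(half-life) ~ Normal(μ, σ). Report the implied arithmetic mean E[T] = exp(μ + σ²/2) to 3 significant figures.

E[T] ≈ 9.32 hours

If T ~ Lognormal(μ,σ) then ln T ~ Normal(μ,σ), so the p-quantile of ln T is μ + z_p·σ.
ln(5) = 1.609 and ln(24) = 3.178; z_{0.5} = 0, z_{0.92} = 1.405.
σ = (3.178 − 1.609)/(1.405 − (0)) = 1.116.
μ = 1.609 − (0)·1.116 = 1.609.
E[T] = exp(μ + σ²/2) = exp(1.609 + 0.6232) = 9.32 hours.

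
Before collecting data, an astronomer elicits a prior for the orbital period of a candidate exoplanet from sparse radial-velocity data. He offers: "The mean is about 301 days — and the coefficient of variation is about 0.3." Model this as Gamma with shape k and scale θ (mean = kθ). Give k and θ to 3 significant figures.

For Gamma(k, scale θ): mean = kθ, variance = kθ², so CV = 1/√k.
CV = 0.3, hence k = 1/CV² = 11.1.
Then θ = mean/k = 301/11.1 = 27.1.

k ≈ 11.1, θ ≈ 27.1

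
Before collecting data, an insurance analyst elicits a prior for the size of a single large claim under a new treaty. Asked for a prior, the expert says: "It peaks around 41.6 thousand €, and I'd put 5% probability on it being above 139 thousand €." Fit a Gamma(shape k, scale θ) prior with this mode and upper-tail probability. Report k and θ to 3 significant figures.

k ≈ 2.79, θ ≈ 23.3

Gamma(k,θ) with k>1 has mode (k−1)θ, so θ = 41.6/(k−1).
Need P(X < 139) = 0.95 with θ tied to k this way. Start at k = 2, θ = 41.6: P(X<139) ≈ 0.846.
Too low — raise k to concentrate. Iterating converges to k ≈ 2.79.
Then θ = 41.6/(2.79−1) ≈ 23.3.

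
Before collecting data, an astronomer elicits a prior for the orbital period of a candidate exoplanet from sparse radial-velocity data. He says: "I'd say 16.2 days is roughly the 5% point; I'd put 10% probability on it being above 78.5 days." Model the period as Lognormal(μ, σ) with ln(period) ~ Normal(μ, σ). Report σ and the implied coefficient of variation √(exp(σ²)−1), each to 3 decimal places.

If T ~ Lognormal(μ,σ) then ln T ~ Normal(μ,σ), so the p-quantile of ln T is μ + z_p·σ.
ln(16.2) = 2.785 and ln(78.5) = 4.363; z_{0.05} = -1.645, z_{0.9} = 1.282.
σ = (4.363 − 2.785)/(1.282 − (-1.645)) = 0.539.
μ = 2.785 − (-1.645)·0.539 = 3.672.
CV = √(exp(σ²)−1) = √(exp(0.2908)−1) = 0.581.

σ ≈ 0.539, CV ≈ 0.581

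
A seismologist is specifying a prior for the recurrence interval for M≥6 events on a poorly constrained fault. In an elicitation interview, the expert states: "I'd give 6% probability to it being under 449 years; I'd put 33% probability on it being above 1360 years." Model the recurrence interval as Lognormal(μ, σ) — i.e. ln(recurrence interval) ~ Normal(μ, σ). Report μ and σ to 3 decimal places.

If T ~ Lognormal(μ,σ) then ln T ~ Normal(μ,σ), so the p-quantile of ln T is μ + z_p·σ.
ln(449) = 6.107 and ln(1360) = 7.215; z_{0.06} = -1.555, z_{0.67} = 0.4399.
σ = (7.215 − 6.107)/(0.4399 − (-1.555)) = 0.556.
μ = 6.107 − (-1.555)·0.556 = 6.971.

μ ≈ 6.971, σ ≈ 0.556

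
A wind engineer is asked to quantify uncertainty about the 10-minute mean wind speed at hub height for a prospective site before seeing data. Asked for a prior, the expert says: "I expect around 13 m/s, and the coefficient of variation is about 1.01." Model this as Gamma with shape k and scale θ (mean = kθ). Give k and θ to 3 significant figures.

k ≈ 0.98, θ ≈ 13.3

For Gamma(k, scale θ): mean = kθ, variance = kθ², so CV = 1/√k.
CV = 1.01, hence k = 1/CV² = 0.98.
Then θ = mean/k = 13/0.98 = 13.3.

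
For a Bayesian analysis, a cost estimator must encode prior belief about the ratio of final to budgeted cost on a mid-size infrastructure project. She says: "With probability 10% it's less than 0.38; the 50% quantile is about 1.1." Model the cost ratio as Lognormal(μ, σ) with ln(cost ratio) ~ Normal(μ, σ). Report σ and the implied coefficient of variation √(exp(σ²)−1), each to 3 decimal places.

σ ≈ 0.829, CV ≈ 0.995

If T ~ Lognormal(μ,σ) then ln T ~ Normal(μ,σ), so the p-quantile of ln T is μ + z_p·σ.
ln(0.38) = -0.9676 and ln(1.1) = 0.09531; z_{0.1} = -1.282, z_{0.5} = 0.
σ = (0.09531 − -0.9676)/(0 − (-1.282)) = 0.829.
μ = -0.9676 − (-1.282)·0.829 = 0.095.
CV = √(exp(σ²)−1) = √(exp(0.6879)−1) = 0.995.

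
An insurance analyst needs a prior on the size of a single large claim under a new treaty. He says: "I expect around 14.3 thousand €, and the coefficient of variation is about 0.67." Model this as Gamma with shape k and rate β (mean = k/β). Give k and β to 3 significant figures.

k ≈ 2.23, β ≈ 0.156

For Gamma(k, rate β): mean = k/β, variance = k/β², so CV = 1/√k.
CV = 0.67, hence k = 1/CV² = 2.23.
Then β = k/mean = 2.23/14.3 = 0.156.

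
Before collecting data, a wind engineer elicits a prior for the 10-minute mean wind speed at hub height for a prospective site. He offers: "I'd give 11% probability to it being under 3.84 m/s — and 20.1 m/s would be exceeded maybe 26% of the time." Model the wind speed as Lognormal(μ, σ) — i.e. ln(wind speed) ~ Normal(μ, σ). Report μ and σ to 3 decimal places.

μ ≈ 2.431, σ ≈ 0.885

If T ~ Lognormal(μ,σ) then ln T ~ Normal(μ,σ), so the p-quantile of ln T is μ + z_p·σ.
ln(3.84) = 1.345 and ln(20.1) = 3.001; z_{0.11} = -1.227, z_{0.74} = 0.6433.
σ = (3.001 − 1.345)/(0.6433 − (-1.227)) = 0.885.
μ = 1.345 − (-1.227)·0.885 = 2.431.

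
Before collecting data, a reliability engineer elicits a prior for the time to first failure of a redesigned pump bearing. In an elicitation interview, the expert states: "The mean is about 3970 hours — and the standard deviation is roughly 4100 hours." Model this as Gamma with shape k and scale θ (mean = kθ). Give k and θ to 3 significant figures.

k ≈ 0.938, θ ≈ 4230

For Gamma(k, scale θ): mean = kθ, variance = kθ², so CV = 1/√k.
CV = SD/mean = 4100/3970 = 1.033, hence k = 1/CV² = 0.938.
Then θ = mean/k = 3970/0.938 = 4230.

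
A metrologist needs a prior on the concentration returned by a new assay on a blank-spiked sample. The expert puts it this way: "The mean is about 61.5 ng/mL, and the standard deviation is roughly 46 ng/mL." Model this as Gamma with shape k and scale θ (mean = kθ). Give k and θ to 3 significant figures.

k ≈ 1.79, θ ≈ 34.4

For Gamma(k, scale θ): mean = kθ, variance = kθ², so CV = 1/√k.
CV = SD/mean = 46/61.5 = 0.748, hence k = 1/CV² = 1.79.
Then θ = mean/k = 61.5/1.79 = 34.4.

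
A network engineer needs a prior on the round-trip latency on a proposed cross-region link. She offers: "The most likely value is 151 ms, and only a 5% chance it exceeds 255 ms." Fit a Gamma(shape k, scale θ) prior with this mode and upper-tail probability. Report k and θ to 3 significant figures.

Gamma(k,θ) with k>1 has mode (k−1)θ, so θ = 151/(k−1).
Need P(X < 255) = 0.95 with θ tied to k this way. Start at k = 2, θ = 151: P(X<255) ≈ 0.503.
Too low — raise k to concentrate. Iterating converges to k ≈ 11.2.
Then θ = 151/(11.2−1) ≈ 14.8.

k ≈ 11.2, θ ≈ 14.8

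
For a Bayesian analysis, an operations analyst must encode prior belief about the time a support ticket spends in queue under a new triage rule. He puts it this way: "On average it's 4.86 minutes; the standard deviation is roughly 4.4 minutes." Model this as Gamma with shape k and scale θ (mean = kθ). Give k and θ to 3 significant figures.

For Gamma(k, scale θ): mean = kθ, variance = kθ², so CV = 1/√k.
CV = SD/mean = 4.4/4.86 = 0.9053, hence k = 1/CV² = 1.22.
Then θ = mean/k = 4.86/1.22 = 3.98.

k ≈ 1.22, θ ≈ 3.98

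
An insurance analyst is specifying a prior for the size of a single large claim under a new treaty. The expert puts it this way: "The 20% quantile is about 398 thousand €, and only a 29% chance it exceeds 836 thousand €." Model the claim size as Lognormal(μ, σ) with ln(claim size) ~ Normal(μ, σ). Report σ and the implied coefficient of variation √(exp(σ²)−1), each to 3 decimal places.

σ ≈ 0.532, CV ≈ 0.572

If T ~ Lognormal(μ,σ) then ln T ~ Normal(μ,σ), so the p-quantile of ln T is μ + z_p·σ.
ln(398) = 5.986 and ln(836) = 6.729; z_{0.2} = -0.8416, z_{0.71} = 0.5534.
σ = (6.729 − 5.986)/(0.5534 − (-0.8416)) = 0.532.
μ = 5.986 − (-0.8416)·0.532 = 6.434.
CV = √(exp(σ²)−1) = √(exp(0.2830)−1) = 0.572.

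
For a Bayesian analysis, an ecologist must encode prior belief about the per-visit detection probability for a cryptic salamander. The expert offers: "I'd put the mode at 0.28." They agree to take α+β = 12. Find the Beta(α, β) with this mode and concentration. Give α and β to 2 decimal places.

α = 3.80, β = 8.20

For α,β > 1 the Beta mode is (α−1)/(α+β−2). With α+β = 12, the mode is (α−1)/10.
Set (α−1)/10 = 0.28 → α = 1 + 0.28·10 = 3.80.
β = 12 − α = 8.20.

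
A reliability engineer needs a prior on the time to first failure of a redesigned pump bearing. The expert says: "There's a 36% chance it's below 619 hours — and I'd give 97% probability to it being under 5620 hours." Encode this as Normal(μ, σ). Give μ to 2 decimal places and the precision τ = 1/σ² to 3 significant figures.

The p-quantile of Normal(μ,σ) is μ + z_p·σ, with z_{0.36} = -0.3585 and z_{0.97} = 1.881.
Eliminate σ: μ = (z₂·x₁ − z₁·x₂)/(z₂ − z₁) = (1.881·619 − (-0.3585)·5620)/2.239 = 1419.56.
Then σ = (x₂ − x₁)/(z₂ − z₁) = (5620 − 619)/2.239 = 2233.33.
Precision τ = 1/σ² = 1/2233² = 2e-07.

μ = 1419.56, τ = 2e-07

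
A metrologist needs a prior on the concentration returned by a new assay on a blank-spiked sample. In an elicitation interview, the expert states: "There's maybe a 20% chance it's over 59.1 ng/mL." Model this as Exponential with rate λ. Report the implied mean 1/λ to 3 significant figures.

P(T > 59.1) = e^(−λ·59.1) = 0.2, so λ = −ln(0.2)/59.1 = 0.0272.
Mean = 1/λ = 36.7 ng/mL.

mean ≈ 36.7 ng/mL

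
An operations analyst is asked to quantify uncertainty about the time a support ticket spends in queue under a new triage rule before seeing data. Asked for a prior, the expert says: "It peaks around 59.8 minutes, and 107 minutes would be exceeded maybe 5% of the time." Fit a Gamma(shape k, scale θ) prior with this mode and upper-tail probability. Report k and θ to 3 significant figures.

Gamma(k,θ) with k>1 has mode (k−1)θ, so θ = 59.8/(k−1).
Need P(X < 107) = 0.95 with θ tied to k this way. Start at k = 2, θ = 59.8: P(X<107) ≈ 0.534.
Too low — raise k to concentrate. Iterating converges to k ≈ 9.23.
Then θ = 59.8/(9.23−1) ≈ 7.26.

k ≈ 9.23, θ ≈ 7.26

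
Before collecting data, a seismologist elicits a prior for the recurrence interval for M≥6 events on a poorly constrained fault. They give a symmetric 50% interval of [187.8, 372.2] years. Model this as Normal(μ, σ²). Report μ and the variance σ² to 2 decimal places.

μ = 280.00, σ² = 18685.78

A symmetric 50% interval runs μ ± z·σ with z = 0.6745.
Half-width = 92.2, so σ = 92.2/0.6745 = 136.696 and σ² = 18685.78.
μ is the interval midpoint, 280.00.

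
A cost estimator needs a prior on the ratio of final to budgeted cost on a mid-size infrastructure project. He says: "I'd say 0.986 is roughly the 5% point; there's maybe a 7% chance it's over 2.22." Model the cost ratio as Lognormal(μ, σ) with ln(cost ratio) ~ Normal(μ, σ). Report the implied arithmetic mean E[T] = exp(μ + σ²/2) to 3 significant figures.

E[T] ≈ 1.56

If T ~ Lognormal(μ,σ) then ln T ~ Normal(μ,σ), so the p-quantile of ln T is μ + z_p·σ.
ln(0.986) = -0.0141 and ln(2.22) = 0.7975; z_{0.05} = -1.645, z_{0.93} = 1.476.
σ = (0.7975 − -0.0141)/(1.476 − (-1.645)) = 0.260.
μ = -0.0141 − (-1.645)·0.260 = 0.414.
E[T] = exp(μ + σ²/2) = exp(0.414 + 0.0338) = 1.56.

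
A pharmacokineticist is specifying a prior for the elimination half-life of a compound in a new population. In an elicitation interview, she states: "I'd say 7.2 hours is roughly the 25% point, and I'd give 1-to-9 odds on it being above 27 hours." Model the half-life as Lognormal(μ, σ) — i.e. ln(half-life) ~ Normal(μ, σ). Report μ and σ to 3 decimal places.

μ ≈ 2.430, σ ≈ 0.676

If T ~ Lognormal(μ,σ) then ln T ~ Normal(μ,σ), so the p-quantile of ln T is μ + z_p·σ.
ln(7.2) = 1.974 and ln(27) = 3.296; z_{0.25} = -0.6745, z_{0.9} = 1.282.
σ = (3.296 − 1.974)/(1.282 − (-0.6745)) = 0.676.
μ = 1.974 − (-0.6745)·0.676 = 2.430.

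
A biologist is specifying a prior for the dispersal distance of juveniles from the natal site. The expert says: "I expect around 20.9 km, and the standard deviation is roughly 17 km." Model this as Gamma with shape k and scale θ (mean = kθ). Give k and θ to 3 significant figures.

k ≈ 1.51, θ ≈ 13.8

For Gamma(k, scale θ): mean = kθ, variance = kθ², so CV = 1/√k.
CV = SD/mean = 17/20.9 = 0.8134, hence k = 1/CV² = 1.51.
Then θ = mean/k = 20.9/1.51 = 13.8.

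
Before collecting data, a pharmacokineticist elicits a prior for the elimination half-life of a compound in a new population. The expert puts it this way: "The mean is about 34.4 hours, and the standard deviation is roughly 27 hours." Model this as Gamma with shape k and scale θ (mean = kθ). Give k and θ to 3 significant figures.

k ≈ 1.62, θ ≈ 21.2

For Gamma(k, scale θ): mean = kθ, variance = kθ², so CV = 1/√k.
CV = SD/mean = 27/34.4 = 0.7849, hence k = 1/CV² = 1.62.
Then θ = mean/k = 34.4/1.62 = 21.2.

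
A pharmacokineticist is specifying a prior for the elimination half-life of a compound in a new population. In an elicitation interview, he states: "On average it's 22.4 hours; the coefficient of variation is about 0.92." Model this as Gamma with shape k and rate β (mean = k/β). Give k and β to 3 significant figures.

k ≈ 1.18, β ≈ 0.0527

For Gamma(k, rate β): mean = k/β, variance = k/β², so CV = 1/√k.
CV = 0.92, hence k = 1/CV² = 1.18.
Then β = k/mean = 1.18/22.4 = 0.0527.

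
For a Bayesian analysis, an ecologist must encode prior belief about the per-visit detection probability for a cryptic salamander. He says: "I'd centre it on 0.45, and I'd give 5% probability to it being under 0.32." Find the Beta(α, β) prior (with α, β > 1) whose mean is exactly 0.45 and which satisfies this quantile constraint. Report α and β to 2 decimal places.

With mean 0.45 fixed, write α = 0.45s, β = 0.55s where s = α+β.
Need P(θ < 0.32) = 0.05 under Beta(0.45s, 0.55s). Normal approximation: (q−m)/√(m(1−m)/s) ≈ z_{0.05} = -1.64, so s ≈ 0.45·0.55·(-1.64)²/(0.32−0.45)² = 39.6.
At s = 39.6: P(θ<0.32) ≈ 0.046. Adjusting to match 0.05 gives s ≈ 37.82.
So α = 0.45·37.82 ≈ 17.02, β = 0.55·37.82 ≈ 20.80.

α ≈ 17.02, β ≈ 20.80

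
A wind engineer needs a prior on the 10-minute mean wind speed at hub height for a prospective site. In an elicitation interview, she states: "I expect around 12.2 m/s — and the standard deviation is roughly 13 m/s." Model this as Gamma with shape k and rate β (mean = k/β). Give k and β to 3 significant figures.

k ≈ 0.881, β ≈ 0.0722

For Gamma(k, rate β): mean = k/β, variance = k/β², so CV = 1/√k.
CV = SD/mean = 13/12.2 = 1.066, hence k = 1/CV² = 0.881.
Then β = k/mean = 0.881/12.2 = 0.0722.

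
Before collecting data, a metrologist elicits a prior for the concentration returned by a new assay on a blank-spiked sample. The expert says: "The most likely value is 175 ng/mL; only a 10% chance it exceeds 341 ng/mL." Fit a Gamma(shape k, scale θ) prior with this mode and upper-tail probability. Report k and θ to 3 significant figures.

Gamma(k,θ) with k>1 has mode (k−1)θ, so θ = 175/(k−1).
Need P(X < 341) = 0.9 with θ tied to k this way. Start at k = 2, θ = 175: P(X<341) ≈ 0.580.
Too low — raise k to concentrate. Iterating converges to k ≈ 5.3.
Then θ = 175/(5.3−1) ≈ 40.7.

k ≈ 5.3, θ ≈ 40.7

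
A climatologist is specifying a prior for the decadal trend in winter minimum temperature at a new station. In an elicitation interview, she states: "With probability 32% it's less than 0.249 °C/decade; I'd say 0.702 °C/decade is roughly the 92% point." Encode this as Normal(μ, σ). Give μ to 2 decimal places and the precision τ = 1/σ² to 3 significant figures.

μ = 0.36, τ = 17.1

The p-quantile of Normal(μ,σ) is μ + z_p·σ, with z_{0.32} = -0.4677 and z_{0.92} = 1.405.
Eliminate σ: μ = (z₂·x₁ − z₁·x₂)/(z₂ − z₁) = (1.405·0.249 − (-0.4677)·0.702)/1.873 = 0.36.
Then σ = (x₂ − x₁)/(z₂ − z₁) = (0.702 − 0.249)/1.873 = 0.24.
Precision τ = 1/σ² = 1/0.2419² = 17.1.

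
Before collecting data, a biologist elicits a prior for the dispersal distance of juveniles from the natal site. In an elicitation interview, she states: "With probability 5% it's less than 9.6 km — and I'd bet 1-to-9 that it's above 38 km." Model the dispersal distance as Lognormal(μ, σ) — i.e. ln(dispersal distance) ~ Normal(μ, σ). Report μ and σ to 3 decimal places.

If T ~ Lognormal(μ,σ) then ln T ~ Normal(μ,σ), so the p-quantile of ln T is μ + z_p·σ.
ln(9.6) = 2.262 and ln(38) = 3.638; z_{0.05} = -1.645, z_{0.9} = 1.282.
σ = (3.638 − 2.262)/(1.282 − (-1.645)) = 0.470.
μ = 2.262 − (-1.645)·0.470 = 3.035.

μ ≈ 3.035, σ ≈ 0.470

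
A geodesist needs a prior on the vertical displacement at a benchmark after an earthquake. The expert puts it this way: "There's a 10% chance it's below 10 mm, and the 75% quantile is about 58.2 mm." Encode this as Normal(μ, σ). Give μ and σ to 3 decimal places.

For Normal(μ,σ), the p-quantile is μ + z_p·σ. Here z_{0.1} = -1.282, z_{0.75} = 0.6745.
So 10 = μ − 1.282σ and 58.2 = μ + 0.6745σ.
Subtracting: σ = (58.2 − 10)/(0.6745 − (-1.282)) = 24.642.
Then μ = 10 − (-1.282)·24.642 = 41.579.

μ = 41.579, σ = 24.642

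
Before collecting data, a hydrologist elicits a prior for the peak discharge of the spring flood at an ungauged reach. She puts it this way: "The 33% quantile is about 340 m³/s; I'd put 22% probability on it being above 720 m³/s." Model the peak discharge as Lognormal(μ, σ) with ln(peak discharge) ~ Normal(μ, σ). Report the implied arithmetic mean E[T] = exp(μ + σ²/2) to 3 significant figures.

E[T] ≈ 541 m³/s

If T ~ Lognormal(μ,σ) then ln T ~ Normal(μ,σ), so the p-quantile of ln T is μ + z_p·σ.
ln(340) = 5.829 and ln(720) = 6.579; z_{0.33} = -0.4399, z_{0.78} = 0.7722.
σ = (6.579 − 5.829)/(0.7722 − (-0.4399)) = 0.619.
μ = 5.829 − (-0.4399)·0.619 = 6.101.
E[T] = exp(μ + σ²/2) = exp(6.101 + 0.1916) = 541 m³/s.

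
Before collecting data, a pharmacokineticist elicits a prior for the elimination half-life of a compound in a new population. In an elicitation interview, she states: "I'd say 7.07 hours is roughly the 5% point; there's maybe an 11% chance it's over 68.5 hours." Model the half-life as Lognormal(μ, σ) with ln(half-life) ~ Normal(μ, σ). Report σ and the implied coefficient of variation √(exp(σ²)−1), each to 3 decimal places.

σ ≈ 0.791, CV ≈ 0.932

If T ~ Lognormal(μ,σ) then ln T ~ Normal(μ,σ), so the p-quantile of ln T is μ + z_p·σ.
ln(7.07) = 1.956 and ln(68.5) = 4.227; z_{0.05} = -1.645, z_{0.89} = 1.227.
σ = (4.227 − 1.956)/(1.227 − (-1.645)) = 0.791.
μ = 1.956 − (-1.645)·0.791 = 3.257.
CV = √(exp(σ²)−1) = √(exp(0.6255)−1) = 0.932.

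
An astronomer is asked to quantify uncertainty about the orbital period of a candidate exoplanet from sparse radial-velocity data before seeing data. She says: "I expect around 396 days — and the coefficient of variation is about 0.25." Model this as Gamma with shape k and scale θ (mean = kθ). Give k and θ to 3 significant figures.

k ≈ 16, θ ≈ 24.8

For Gamma(k, scale θ): mean = kθ, variance = kθ², so CV = 1/√k.
CV = 0.25, hence k = 1/CV² = 16.
Then θ = mean/k = 396/16 = 24.8.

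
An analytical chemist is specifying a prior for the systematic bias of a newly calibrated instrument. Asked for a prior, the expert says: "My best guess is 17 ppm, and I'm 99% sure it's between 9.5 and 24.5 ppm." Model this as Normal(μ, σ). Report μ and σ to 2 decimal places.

A symmetric 99% interval runs μ ± z·σ with z = 2.576.
Half-width = 7.5, so σ = 7.5/2.576 = 2.91.
μ is the stated best guess, 17.00.

μ = 17.00, σ = 2.91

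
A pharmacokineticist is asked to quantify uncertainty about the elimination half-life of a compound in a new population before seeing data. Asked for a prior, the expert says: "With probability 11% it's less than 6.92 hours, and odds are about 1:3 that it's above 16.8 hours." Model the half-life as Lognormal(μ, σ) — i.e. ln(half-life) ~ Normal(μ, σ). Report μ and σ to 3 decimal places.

μ ≈ 2.507, σ ≈ 0.467

If T ~ Lognormal(μ,σ) then ln T ~ Normal(μ,σ), so the p-quantile of ln T is μ + z_p·σ.
ln(6.92) = 1.934 and ln(16.8) = 2.821; z_{0.11} = -1.227, z_{0.75} = 0.6745.
σ = (2.821 − 1.934)/(0.6745 − (-1.227)) = 0.467.
μ = 1.934 − (-1.227)·0.467 = 2.507.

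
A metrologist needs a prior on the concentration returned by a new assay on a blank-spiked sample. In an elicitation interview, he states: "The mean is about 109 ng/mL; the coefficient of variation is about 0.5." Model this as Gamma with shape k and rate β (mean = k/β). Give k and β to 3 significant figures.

k ≈ 4, β ≈ 0.0367

For Gamma(k, rate β): mean = k/β, variance = k/β², so CV = 1/√k.
CV = 0.5, hence k = 1/CV² = 4.
Then β = k/mean = 4/109 = 0.0367.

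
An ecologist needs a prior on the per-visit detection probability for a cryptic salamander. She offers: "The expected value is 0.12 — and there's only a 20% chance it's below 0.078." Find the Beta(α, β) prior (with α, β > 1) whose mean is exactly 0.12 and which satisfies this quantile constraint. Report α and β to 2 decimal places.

α ≈ 5.28, β ≈ 38.69

With mean 0.12 fixed, write α = 0.12s, β = 0.88s where s = α+β.
Need P(θ < 0.078) = 0.2 under Beta(0.12s, 0.88s). Normal approximation: (q−m)/√(m(1−m)/s) ≈ z_{0.2} = -0.842, so s ≈ 0.12·0.88·(-0.842)²/(0.078−0.12)² = 42.4.
At s = 42.4: P(θ<0.078) ≈ 0.206. Adjusting to match 0.2 gives s ≈ 43.96.
So α = 0.12·43.96 ≈ 5.28, β = 0.88·43.96 ≈ 38.69.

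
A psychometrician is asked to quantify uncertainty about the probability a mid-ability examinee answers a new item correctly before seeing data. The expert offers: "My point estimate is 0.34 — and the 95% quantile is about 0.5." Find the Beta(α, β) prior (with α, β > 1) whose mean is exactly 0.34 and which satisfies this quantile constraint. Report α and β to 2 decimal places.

With mean 0.34 fixed, write α = 0.34s, β = 0.66s where s = α+β.
Need P(θ < 0.5) = 0.95 under Beta(0.34s, 0.66s). Normal approximation: (q−m)/√(m(1−m)/s) ≈ z_{0.95} = 1.64, so s ≈ 0.34·0.66·(1.64)²/(0.5−0.34)² = 23.7.
At s = 23.7: P(θ<0.5) ≈ 0.945. Adjusting to match 0.95 gives s ≈ 25.07.
So α = 0.34·25.07 ≈ 8.52, β = 0.66·25.07 ≈ 16.55.

α ≈ 8.52, β ≈ 16.55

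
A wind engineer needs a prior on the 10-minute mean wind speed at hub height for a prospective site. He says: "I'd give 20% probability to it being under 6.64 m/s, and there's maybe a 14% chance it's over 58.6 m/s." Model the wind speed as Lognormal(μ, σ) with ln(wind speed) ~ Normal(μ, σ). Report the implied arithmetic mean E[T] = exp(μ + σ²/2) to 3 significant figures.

E[T] ≈ 32.7 m/s

If T ~ Lognormal(μ,σ) then ln T ~ Normal(μ,σ), so the p-quantile of ln T is μ + z_p·σ.
ln(6.64) = 1.893 and ln(58.6) = 4.071; z_{0.2} = -0.8416, z_{0.86} = 1.08.
σ = (4.071 − 1.893)/(1.08 − (-0.8416)) = 1.133.
μ = 1.893 − (-0.8416)·1.133 = 2.847.
E[T] = exp(μ + σ²/2) = exp(2.847 + 0.6419) = 32.7 m/s.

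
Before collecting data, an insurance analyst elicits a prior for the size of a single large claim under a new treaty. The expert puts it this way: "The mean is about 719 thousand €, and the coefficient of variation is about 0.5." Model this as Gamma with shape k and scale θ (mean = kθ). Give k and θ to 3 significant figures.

k ≈ 4, θ ≈ 180

For Gamma(k, scale θ): mean = kθ, variance = kθ², so CV = 1/√k.
CV = 0.5, hence k = 1/CV² = 4.
Then θ = mean/k = 719/4 = 180.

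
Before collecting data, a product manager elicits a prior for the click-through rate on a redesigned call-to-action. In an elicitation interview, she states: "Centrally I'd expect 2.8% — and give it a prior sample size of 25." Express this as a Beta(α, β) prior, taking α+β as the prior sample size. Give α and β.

Under the effective-sample-size interpretation, Beta(α, β) has prior mean α/(α+β) and prior sample size α+β.
So α+β = 25 and α/(α+β) = 0.028, giving α = 0.028·25 = 0.7 and β = 25 − 0.7 = 24.3.

α = 0.7, β = 24.3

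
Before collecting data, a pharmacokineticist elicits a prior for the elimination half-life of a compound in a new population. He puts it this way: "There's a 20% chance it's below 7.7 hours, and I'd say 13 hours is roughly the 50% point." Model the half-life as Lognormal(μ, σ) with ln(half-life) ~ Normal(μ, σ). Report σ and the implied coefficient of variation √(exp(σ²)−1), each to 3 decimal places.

If T ~ Lognormal(μ,σ) then ln T ~ Normal(μ,σ), so the p-quantile of ln T is μ + z_p·σ.
ln(7.7) = 2.041 and ln(13) = 2.565; z_{0.2} = -0.8416, z_{0.5} = 0.
σ = (2.565 − 2.041)/(0 − (-0.8416)) = 0.622.
μ = 2.041 − (-0.8416)·0.622 = 2.565.
CV = √(exp(σ²)−1) = √(exp(0.3872)−1) = 0.688.

σ ≈ 0.622, CV ≈ 0.688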